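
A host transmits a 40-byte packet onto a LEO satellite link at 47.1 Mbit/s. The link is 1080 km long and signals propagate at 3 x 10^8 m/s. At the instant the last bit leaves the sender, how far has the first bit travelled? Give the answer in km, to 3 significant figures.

2.04 km

t_tx = L/R = 320/47100000 = 6.79406e-06 s.
Distance = s × t_tx = 300000000 × 6.79406e-06 = 2.04 km.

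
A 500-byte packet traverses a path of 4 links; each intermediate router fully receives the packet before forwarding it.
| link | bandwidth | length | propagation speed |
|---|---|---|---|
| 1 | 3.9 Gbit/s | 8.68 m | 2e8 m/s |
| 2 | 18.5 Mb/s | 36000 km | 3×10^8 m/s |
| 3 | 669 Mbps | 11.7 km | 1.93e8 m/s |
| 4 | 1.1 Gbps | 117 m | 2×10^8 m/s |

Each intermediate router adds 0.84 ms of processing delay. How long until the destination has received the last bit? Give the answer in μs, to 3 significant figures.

L = 500 × 8 = 4000 bits.
Transmission delays (L/R per hop): 1.02564, 216.216, 5.97907, 3.63636 μs; sum = 226.857 μs.
Propagation delays (d/s per hop): 0.0434, 120000, 60.6218, 0.585 μs; sum = 120061 μs.
Processing at 3 router(s): 3 × 0.84 ms = 2520 μs.
End-to-end = 123000 μs.

123000 μs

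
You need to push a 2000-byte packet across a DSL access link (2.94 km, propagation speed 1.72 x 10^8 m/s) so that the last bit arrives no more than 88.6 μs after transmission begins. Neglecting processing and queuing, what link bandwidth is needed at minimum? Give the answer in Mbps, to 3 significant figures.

L = 16000 bits.
Propagation delay = 2940 / 172000000 = 17.093 μs.
Transmission budget = 88.6 − 17.093 = 71.507 μs.
R ≥ L / t_tx = 16000 bits / 7.1507e-05 s = 224 Mbps.

224 Mbps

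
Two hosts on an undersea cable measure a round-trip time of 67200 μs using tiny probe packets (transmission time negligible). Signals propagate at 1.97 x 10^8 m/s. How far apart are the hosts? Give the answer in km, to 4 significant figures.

One-way propagation = RTT/2 = 33600 μs.
d = s × t = 197000000 × 0.0336 = 6619 km.

6619 km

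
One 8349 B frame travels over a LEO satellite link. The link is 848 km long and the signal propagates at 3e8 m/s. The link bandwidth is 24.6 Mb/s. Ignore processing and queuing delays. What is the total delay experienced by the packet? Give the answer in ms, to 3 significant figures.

L = 8349 × 8 = 66792 bits.
Transmission delay = L/R = 66792 / 24600000 = 2.71512 ms.
Propagation delay = d/s = 848000 m / 300000000 m/s = 2.82667 ms.
Total = 5.54 ms.

5.54 ms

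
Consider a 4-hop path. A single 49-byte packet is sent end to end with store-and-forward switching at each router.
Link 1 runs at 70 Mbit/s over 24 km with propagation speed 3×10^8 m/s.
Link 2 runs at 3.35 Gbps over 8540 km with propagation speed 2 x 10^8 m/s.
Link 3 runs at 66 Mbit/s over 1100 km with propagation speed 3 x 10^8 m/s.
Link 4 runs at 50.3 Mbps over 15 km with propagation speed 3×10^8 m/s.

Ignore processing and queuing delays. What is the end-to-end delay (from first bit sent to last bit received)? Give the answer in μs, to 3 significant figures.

46500 μs

L = 49 × 8 = 392 bits.
Transmission delays (L/R per hop): 5.6, 0.117015, 5.93939, 7.79324 μs; sum = 19.4496 μs.
Propagation delays (d/s per hop): 80, 42700, 3666.67, 50 μs; sum = 46496.7 μs.
End-to-end = 46500 μs.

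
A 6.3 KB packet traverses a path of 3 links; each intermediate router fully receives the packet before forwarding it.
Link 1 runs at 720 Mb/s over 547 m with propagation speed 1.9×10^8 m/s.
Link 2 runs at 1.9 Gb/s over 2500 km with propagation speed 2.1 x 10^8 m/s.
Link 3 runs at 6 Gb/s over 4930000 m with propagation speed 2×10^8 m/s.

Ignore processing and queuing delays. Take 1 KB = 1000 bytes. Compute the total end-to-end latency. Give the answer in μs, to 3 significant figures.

L = 50400 bits.
Transmission delays (L/R per hop): 70, 26.5263, 8.4 μs; sum = 104.926 μs.
Propagation delays (d/s per hop): 2.87895, 11904.8, 24650 μs; sum = 36557.6 μs.
End-to-end = 36700 μs.

36700 μs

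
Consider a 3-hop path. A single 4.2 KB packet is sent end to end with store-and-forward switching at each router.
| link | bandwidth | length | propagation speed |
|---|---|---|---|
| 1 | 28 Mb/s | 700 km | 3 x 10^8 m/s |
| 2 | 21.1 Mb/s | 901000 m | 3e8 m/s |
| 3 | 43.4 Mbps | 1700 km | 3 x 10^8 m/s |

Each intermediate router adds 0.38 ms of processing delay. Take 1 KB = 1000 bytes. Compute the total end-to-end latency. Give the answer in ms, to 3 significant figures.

15.3 ms

L = 33600 bits.
Transmission delays (L/R per hop): 1.2, 1.59242, 0.774194 ms; sum = 3.56661 ms.
Propagation delays (d/s per hop): 2.33333, 3.00333, 5.66667 ms; sum = 11.0033 ms.
Processing at 2 router(s): 2 × 0.38 ms = 0.76 ms.
End-to-end = 15.3 ms.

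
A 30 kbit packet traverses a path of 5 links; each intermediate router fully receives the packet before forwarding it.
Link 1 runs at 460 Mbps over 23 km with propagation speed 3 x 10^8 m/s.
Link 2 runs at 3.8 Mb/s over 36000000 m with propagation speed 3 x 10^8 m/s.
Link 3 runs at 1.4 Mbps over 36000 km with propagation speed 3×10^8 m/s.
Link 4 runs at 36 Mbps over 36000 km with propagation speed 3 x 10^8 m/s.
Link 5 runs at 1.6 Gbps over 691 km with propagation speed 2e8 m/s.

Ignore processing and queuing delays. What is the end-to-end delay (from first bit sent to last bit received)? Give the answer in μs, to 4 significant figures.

393800 μs

L = 30000 bits.
Transmission delays (L/R per hop): 65.2174, 7894.74, 21428.6, 833.333, 18.75 μs; sum = 30240.6 μs.
Propagation delays (d/s per hop): 76.6667, 120000, 120000, 120000, 3455 μs; sum = 363532 μs.
End-to-end = 393800 μs.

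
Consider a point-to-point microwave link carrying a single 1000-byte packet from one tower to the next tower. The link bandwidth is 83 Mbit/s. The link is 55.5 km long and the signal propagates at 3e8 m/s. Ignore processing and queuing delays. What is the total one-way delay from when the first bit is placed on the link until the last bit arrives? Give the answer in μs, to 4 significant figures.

L = 1000 × 8 = 8000 bits.
Transmission delay = L/R = 8000 / 83000000 = 96.3855 μs.
Propagation delay = d/s = 55500 m / 300000000 m/s = 185 μs.
Total = 281.4 μs.

281.4 μs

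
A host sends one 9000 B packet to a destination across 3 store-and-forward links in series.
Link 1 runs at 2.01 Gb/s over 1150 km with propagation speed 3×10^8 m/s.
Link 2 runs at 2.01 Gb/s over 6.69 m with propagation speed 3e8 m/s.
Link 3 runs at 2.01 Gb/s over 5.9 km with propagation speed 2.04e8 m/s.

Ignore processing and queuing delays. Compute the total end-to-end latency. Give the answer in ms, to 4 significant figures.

3.970 ms

L = 9000 × 8 = 72000 bits.
Transmission delay per hop = L/R = 72000/2.01e+09 = 0.0358209 ms; 3 hops → 0.107463 ms.
Propagation delays (d/s per hop): 3.83333, 2.23e-05, 0.0289216 ms; sum = 3.86228 ms.
End-to-end = 3.970 ms.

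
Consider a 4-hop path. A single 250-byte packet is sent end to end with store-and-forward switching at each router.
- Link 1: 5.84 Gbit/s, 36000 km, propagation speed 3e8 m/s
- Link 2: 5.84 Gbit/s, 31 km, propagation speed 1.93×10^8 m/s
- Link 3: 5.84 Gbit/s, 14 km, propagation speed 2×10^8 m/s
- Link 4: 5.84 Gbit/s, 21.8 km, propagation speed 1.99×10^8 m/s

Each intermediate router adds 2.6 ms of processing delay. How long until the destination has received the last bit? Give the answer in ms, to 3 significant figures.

128 ms

L = 250 × 8 = 2000 bits.
Transmission delay per hop = L/R = 2000/5840000000 = 0.000342466 ms; 4 hops → 0.00136986 ms.
Propagation delays (d/s per hop): 120, 0.160622, 0.07, 0.109548 ms; sum = 120.34 ms.
Processing at 3 router(s): 3 × 2.6 ms = 7.8 ms.
End-to-end = 128 ms.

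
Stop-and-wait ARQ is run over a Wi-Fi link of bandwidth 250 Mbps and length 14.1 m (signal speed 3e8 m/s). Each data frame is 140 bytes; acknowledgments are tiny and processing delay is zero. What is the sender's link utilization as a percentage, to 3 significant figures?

97.9 %

t_tx = L/R = 1120/250000000 = 4.48e-06 s.
t_prop = 14.1/300000000 = 4.7e-08 s; RTT = 9.4e-08 s.
Cycle = t_tx + RTT = 4.574e-06 s.
Utilization = t_tx / cycle = 4.48e-06/4.574e-06 = 97.9 %.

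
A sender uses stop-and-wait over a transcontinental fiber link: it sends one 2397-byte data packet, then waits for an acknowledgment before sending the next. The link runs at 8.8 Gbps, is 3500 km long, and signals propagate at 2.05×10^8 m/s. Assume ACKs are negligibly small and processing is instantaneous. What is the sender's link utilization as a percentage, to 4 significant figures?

t_tx = L/R = 19176/8800000000 = 2.17909e-06 s.
t_prop = 3500000/2.05e+08 = 0.0170732 s; RTT = 0.0341463 s.
Cycle = t_tx + RTT = 0.0341485 s.
Utilization = t_tx / cycle = 2.17909e-06/0.0341485 = 0.006381 %.

0.006381 %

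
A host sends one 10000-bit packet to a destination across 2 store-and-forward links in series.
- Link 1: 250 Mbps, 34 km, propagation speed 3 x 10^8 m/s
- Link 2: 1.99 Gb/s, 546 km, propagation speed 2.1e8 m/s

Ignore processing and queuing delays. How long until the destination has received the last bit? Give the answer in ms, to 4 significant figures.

2.758 ms

Transmission delays (L/R per hop): 0.04, 0.00502513 ms; sum = 0.0450251 ms.
Propagation delays (d/s per hop): 0.113333, 2.6 ms; sum = 2.71333 ms.
End-to-end = 2.758 ms.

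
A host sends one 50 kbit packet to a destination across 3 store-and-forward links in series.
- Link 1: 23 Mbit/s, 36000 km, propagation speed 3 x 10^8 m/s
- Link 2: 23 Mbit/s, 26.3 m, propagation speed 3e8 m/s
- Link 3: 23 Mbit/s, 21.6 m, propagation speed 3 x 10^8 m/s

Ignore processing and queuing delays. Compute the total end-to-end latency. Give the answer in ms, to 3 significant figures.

127 ms

L = 50000 bits.
Transmission delay per hop = L/R = 50000/23000000 = 2.17391 ms; 3 hops → 6.52174 ms.
Propagation delays (d/s per hop): 120, 8.76667e-05, 7.2e-05 ms; sum = 120 ms.
End-to-end = 127 ms.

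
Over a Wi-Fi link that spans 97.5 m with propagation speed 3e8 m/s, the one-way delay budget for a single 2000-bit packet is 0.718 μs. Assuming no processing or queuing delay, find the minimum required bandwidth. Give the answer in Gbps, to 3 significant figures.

Propagation delay = 97.5 / 300000000 = 0.325 μs.
Transmission budget = 0.718 − 0.325 = 0.393 μs.
R ≥ L / t_tx = 2000 bits / 3.93e-07 s = 5.09 Gbps.

5.09 Gbps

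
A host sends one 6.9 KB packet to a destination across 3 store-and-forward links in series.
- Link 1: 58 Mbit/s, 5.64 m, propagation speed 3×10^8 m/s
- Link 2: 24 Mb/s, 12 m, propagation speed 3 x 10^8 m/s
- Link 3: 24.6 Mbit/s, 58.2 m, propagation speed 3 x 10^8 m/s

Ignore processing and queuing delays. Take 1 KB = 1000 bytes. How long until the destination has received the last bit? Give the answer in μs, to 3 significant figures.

5500 μs

L = 55200 bits.
Transmission delays (L/R per hop): 951.724, 2300, 2243.9 μs; sum = 5495.63 μs.
Propagation delays (d/s per hop): 0.0188, 0.04, 0.194 μs; sum = 0.2528 μs.
End-to-end = 5500 μs.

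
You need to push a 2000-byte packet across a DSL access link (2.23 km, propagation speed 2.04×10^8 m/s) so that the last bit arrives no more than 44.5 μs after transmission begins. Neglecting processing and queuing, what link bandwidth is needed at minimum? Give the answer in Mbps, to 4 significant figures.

L = 16000 bits.
Propagation delay = 2230 / 204000000 = 10.9314 μs.
Transmission budget = 44.5 − 10.9314 = 33.5686 μs.
R ≥ L / t_tx = 16000 bits / 3.35686e-05 s = 476.6 Mbps.

476.6 Mbps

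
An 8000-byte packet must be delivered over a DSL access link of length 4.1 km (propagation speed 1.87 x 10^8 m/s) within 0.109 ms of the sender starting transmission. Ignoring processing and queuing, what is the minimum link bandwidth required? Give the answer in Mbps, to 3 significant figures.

L = 64000 bits.
Propagation delay = 4100 / 187000000 = 0.0219251 ms.
Transmission budget = 0.109 − 0.0219251 = 0.0870749 ms.
R ≥ L / t_tx = 64000 bits / 8.70749e-05 s = 735 Mbps.

735 Mbps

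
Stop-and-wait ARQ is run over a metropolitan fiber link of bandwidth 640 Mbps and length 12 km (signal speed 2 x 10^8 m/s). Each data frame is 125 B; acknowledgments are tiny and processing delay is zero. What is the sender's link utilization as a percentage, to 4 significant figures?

t_tx = L/R = 1000/640000000 = 1.5625e-06 s.
t_prop = 12000/200000000 = 6e-05 s; RTT = 0.00012 s.
Cycle = t_tx + RTT = 0.000121563 s.
Utilization = t_tx / cycle = 1.5625e-06/0.000121563 = 1.285 %.

1.285 %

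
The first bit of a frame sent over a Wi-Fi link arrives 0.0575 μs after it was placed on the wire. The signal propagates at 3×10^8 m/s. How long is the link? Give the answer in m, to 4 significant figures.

17.25 m

d = s × t_prop = 300000000 × 5.75e-08 = 17.25 m.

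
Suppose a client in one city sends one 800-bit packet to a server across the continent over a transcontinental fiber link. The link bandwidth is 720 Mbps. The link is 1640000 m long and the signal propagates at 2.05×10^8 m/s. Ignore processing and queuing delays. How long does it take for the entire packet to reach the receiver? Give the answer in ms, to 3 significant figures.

8.00 ms

Transmission delay = L/R = 800 / 720000000 = 0.00111111 ms.
Propagation delay = d/s = 1640000 m / 2.05e+08 m/s = 8 ms.
Total = 8.00 ms.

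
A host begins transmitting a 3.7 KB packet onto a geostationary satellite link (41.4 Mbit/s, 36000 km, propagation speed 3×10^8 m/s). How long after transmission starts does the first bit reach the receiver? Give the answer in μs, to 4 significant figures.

First bit experiences only propagation delay: d/s = 36000000/300000000 = 120000 μs.

120000 μs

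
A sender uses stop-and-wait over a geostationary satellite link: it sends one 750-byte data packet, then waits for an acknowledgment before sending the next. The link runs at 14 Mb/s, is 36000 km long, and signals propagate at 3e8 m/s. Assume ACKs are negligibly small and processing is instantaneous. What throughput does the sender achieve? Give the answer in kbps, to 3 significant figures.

25.0 kbps

t_tx = L/R = 6000/14000000 = 0.000428571 s.
t_prop = 36000000/300000000 = 0.12 s; RTT = 0.24 s.
Cycle = t_tx + RTT = 0.240429 s.
Throughput = L / cycle = 6000 / 0.240429 = 25.0 kbps.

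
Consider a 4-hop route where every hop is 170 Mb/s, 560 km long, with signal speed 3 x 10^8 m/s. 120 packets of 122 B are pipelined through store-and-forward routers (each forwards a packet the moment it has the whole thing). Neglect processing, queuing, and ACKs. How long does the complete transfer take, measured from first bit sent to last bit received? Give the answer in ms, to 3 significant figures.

8.17 ms

Per-hop transmission t_tx = L/R = 976/170000000 = 0.00574118 ms.
Per-hop propagation t_prop = 560000/300000000 = 1.86667 ms.
Pipeline fill: first packet needs 4·t_tx to clear all hops; remaining 119 packets each add one t_tx.
Total = (4+120-1)·t_tx + 4·t_prop = 123·0.00574118 + 4·1.86667 = 8.17 ms.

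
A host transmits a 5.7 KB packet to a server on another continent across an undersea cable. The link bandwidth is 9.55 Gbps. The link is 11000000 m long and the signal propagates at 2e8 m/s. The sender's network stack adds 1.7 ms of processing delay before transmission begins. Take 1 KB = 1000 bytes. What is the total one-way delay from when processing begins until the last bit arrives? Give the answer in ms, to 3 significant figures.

L = 45600 bits.
Transmission delay = L/R = 45600 / 9550000000 = 0.00477487 ms.
Propagation delay = d/s = 11000000 m / 200000000 m/s = 55 ms.
Plus processing delay 1.7 ms = 1.7 ms.
Total = 56.7 ms.

56.7 ms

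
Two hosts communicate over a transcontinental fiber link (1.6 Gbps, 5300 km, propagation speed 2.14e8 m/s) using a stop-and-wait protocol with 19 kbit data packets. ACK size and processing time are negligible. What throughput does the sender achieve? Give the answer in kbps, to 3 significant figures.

t_tx = L/R = 19000/1600000000 = 1.1875e-05 s.
t_prop = 5300000/214000000 = 0.0247664 s; RTT = 0.0495327 s.
Cycle = t_tx + RTT = 0.0495446 s.
Throughput = L / cycle = 19000 / 0.0495446 = 383 kbps.

383 kbps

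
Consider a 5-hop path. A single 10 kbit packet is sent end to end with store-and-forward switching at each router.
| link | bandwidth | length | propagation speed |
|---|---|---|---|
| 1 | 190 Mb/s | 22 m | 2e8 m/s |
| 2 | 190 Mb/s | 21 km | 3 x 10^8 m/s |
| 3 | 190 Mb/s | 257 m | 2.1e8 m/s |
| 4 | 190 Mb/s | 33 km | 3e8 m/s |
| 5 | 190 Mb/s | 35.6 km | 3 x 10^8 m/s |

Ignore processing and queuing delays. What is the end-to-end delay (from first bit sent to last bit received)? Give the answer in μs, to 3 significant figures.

L = 10000 bits.
Transmission delay per hop = L/R = 10000/190000000 = 52.6316 μs; 5 hops → 263.158 μs.
Propagation delays (d/s per hop): 0.11, 70, 1.22381, 110, 118.667 μs; sum = 300 μs.
End-to-end = 563 μs.

563 μs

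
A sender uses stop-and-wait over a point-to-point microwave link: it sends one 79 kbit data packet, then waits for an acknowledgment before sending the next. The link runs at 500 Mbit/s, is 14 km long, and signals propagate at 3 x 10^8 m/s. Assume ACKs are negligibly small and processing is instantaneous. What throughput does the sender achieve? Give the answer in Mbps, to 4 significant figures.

314.3 Mbps

t_tx = L/R = 79000/500000000 = 0.000158 s.
t_prop = 14000/300000000 = 4.66667e-05 s; RTT = 9.33333e-05 s.
Cycle = t_tx + RTT = 0.000251333 s.
Throughput = L / cycle = 79000 / 0.000251333 = 314.3 Mbps.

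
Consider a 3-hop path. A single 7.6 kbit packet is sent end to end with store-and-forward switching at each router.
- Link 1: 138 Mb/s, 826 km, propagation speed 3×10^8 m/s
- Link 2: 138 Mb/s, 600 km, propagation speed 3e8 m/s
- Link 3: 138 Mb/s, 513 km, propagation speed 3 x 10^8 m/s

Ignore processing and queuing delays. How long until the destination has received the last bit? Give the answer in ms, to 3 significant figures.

L = 7600 bits.
Transmission delay per hop = L/R = 7600/138000000 = 0.0550725 ms; 3 hops → 0.165217 ms.
Propagation delays (d/s per hop): 2.75333, 2, 1.71 ms; sum = 6.46333 ms.
End-to-end = 6.63 ms.

6.63 ms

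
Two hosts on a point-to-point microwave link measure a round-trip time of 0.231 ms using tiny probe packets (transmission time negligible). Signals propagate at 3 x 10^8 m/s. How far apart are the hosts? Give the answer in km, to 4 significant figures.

One-way propagation = RTT/2 = 0.1155 ms.
d = s × t = 300000000 × 0.0001155 = 34.65 km.

34.65 km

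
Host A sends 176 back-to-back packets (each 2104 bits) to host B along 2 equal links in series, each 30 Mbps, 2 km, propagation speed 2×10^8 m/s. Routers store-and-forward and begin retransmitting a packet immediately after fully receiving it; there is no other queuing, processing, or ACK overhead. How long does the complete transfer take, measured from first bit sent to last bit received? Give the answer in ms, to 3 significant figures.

12.4 ms

Per-hop transmission t_tx = L/R = 2104/30000000 = 0.0701333 ms.
Per-hop propagation t_prop = 2000/200000000 = 0.01 ms.
Pipeline fill: first packet needs 2·t_tx to clear all hops; remaining 175 packets each add one t_tx.
Total = (2+176-1)·t_tx + 2·t_prop = 177·0.0701333 + 2·0.01 = 12.4 ms.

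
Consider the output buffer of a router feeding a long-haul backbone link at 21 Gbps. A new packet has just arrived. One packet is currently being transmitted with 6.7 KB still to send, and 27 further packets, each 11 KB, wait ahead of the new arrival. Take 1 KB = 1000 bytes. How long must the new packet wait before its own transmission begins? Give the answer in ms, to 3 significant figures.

Each queued packet: L/R = 88000/21000000000 = 0.00419048 ms.
27 queued → 0.113143 ms.
Plus remaining 53600 bits of current packet: 0.00255238 ms.
Queuing delay = 0.116 ms.

0.116 ms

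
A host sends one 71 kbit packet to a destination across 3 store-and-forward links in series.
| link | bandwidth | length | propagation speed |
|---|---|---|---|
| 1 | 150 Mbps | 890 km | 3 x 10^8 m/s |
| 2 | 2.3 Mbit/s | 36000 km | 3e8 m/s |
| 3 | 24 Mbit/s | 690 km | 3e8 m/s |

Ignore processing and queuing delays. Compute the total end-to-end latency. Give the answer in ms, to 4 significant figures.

159.6 ms

L = 71000 bits.
Transmission delays (L/R per hop): 0.473333, 30.8696, 2.95833 ms; sum = 34.3012 ms.
Propagation delays (d/s per hop): 2.96667, 120, 2.3 ms; sum = 125.267 ms.
End-to-end = 159.6 ms.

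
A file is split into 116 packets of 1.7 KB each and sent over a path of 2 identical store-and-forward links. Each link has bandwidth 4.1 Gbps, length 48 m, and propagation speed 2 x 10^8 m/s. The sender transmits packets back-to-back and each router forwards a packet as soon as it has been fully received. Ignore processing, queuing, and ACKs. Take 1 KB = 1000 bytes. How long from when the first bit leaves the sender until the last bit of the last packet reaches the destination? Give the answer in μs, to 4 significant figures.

388.6 μs

Per-hop transmission t_tx = L/R = 13600/4.1e+09 = 3.31707 μs.
Per-hop propagation t_prop = 48/200000000 = 0.24 μs.
Pipeline fill: first packet needs 2·t_tx to clear all hops; remaining 115 packets each add one t_tx.
Total = (2+116-1)·t_tx + 2·t_prop = 117·3.31707 + 2·0.24 = 388.6 μs.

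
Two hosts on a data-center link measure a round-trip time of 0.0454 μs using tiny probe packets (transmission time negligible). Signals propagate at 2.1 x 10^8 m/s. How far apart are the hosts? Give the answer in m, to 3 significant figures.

One-way propagation = RTT/2 = 0.0227 μs.
d = s × t = 210000000 × 2.27e-08 = 4.77 m.

4.77 m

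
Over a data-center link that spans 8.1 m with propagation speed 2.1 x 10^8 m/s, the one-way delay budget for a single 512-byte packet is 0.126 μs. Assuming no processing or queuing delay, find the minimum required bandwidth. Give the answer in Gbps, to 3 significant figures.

L = 4096 bits.
Propagation delay = 8.1 / 210000000 = 0.0385714 μs.
Transmission budget = 0.126 − 0.0385714 = 0.0874286 μs.
R ≥ L / t_tx = 4096 bits / 8.74286e-08 s = 46.8 Gbps.

46.8 Gbps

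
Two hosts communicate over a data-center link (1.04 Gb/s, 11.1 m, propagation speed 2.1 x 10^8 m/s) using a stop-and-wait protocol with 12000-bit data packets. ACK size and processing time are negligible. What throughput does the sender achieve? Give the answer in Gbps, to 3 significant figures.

t_tx = L/R = 12000/1040000000 = 1.15385e-05 s.
t_prop = 11.1/210000000 = 5.28571e-08 s; RTT = 1.05714e-07 s.
Cycle = t_tx + RTT = 1.16442e-05 s.
Throughput = L / cycle = 12000 / 1.16442e-05 = 1.03 Gbps.

1.03 Gbps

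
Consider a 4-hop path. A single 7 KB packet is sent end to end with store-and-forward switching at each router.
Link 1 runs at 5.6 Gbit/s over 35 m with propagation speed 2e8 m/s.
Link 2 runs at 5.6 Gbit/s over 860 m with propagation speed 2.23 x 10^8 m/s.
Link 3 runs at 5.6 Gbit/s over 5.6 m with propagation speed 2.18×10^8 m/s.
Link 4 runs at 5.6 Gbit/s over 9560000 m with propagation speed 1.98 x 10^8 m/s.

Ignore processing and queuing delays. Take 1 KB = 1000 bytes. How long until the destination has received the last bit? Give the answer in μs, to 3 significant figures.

L = 56000 bits.
Transmission delay per hop = L/R = 56000/5600000000 = 10 μs; 4 hops → 40 μs.
Propagation delays (d/s per hop): 0.175, 3.8565, 0.0256881, 48282.8 μs; sum = 48286.9 μs.
End-to-end = 48300 μs.

48300 μs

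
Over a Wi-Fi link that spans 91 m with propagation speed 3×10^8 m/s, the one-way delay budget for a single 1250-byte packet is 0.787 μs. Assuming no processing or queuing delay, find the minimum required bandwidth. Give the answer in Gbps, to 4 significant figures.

20.68 Gbps

L = 10000 bits.
Propagation delay = 91 / 300000000 = 0.303333 μs.
Transmission budget = 0.787 − 0.303333 = 0.483667 μs.
R ≥ L / t_tx = 10000 bits / 4.83667e-07 s = 20.68 Gbps.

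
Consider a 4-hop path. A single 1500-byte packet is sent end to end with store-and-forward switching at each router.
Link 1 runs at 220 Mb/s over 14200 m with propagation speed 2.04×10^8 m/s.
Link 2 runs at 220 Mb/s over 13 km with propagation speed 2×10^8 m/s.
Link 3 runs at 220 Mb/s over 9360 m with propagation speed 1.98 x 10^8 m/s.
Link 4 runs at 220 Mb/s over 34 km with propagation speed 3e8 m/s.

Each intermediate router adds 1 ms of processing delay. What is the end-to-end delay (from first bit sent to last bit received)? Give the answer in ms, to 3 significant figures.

3.51 ms

L = 1500 × 8 = 12000 bits.
Transmission delay per hop = L/R = 12000/220000000 = 0.0545455 ms; 4 hops → 0.218182 ms.
Propagation delays (d/s per hop): 0.0696078, 0.065, 0.0472727, 0.113333 ms; sum = 0.295214 ms.
Processing at 3 router(s): 3 × 1 ms = 3 ms.
End-to-end = 3.51 ms.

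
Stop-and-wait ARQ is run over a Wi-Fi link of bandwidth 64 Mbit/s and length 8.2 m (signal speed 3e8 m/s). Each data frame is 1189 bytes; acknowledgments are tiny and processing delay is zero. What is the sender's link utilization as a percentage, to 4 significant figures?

t_tx = L/R = 9512/64000000 = 0.000148625 s.
t_prop = 8.2/300000000 = 2.73333e-08 s; RTT = 5.46667e-08 s.
Cycle = t_tx + RTT = 0.00014868 s.
Utilization = t_tx / cycle = 0.000148625/0.00014868 = 99.96 %.

99.96 %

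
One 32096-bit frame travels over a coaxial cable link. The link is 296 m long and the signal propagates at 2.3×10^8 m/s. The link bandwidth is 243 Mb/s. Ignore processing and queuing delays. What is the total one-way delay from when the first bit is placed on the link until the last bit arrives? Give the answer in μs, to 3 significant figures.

133 μs

Transmission delay = L/R = 32096 / 243000000 = 132.082 μs.
Propagation delay = d/s = 296 m / 2.3e+08 m/s = 1.28696 μs.
Total = 133 μs.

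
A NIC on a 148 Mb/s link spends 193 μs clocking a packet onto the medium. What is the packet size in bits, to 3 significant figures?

L = R × t_tx = 148000000 b/s × 0.000193 s = 28564 bits.

28600 bits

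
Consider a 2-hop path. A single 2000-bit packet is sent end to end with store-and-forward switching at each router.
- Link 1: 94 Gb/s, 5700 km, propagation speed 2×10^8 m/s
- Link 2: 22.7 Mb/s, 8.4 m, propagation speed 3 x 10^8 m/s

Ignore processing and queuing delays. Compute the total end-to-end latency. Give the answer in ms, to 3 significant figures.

28.6 ms

Transmission delays (L/R per hop): 2.12766e-05, 0.0881057 ms; sum = 0.088127 ms.
Propagation delays (d/s per hop): 28.5, 2.8e-05 ms; sum = 28.5 ms.
End-to-end = 28.6 ms.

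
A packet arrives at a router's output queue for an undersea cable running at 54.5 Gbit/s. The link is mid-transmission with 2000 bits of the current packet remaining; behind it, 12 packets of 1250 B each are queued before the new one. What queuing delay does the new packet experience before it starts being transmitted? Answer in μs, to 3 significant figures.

Each queued packet: L/R = 10000/54500000000 = 0.183486 μs.
12 queued → 2.20183 μs.
Plus remaining 2000 bits of current packet: 0.0366972 μs.
Queuing delay = 2.24 μs.

2.24 μs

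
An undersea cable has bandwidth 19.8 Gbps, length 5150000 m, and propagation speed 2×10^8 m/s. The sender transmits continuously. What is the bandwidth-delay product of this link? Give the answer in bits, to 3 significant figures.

Propagation delay = 5150000 / 200000000 = 0.02575 s.
BDP = R × t_prop = 19800000000 × 0.02575 = 509850000 bits.

510000000 bits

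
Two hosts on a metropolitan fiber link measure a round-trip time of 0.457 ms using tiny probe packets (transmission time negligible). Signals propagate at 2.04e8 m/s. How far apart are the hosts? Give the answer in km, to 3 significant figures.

46.6 km

One-way propagation = RTT/2 = 0.2285 ms.
d = s × t = 204000000 × 0.0002285 = 46.6 km.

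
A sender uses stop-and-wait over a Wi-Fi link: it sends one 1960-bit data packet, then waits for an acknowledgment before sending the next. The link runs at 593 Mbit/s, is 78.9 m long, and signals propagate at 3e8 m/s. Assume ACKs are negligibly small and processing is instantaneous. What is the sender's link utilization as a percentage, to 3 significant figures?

t_tx = L/R = 1960/593000000 = 3.30523e-06 s.
t_prop = 78.9/300000000 = 2.63e-07 s; RTT = 5.26e-07 s.
Cycle = t_tx + RTT = 3.83123e-06 s.
Utilization = t_tx / cycle = 3.30523e-06/3.83123e-06 = 86.3 %.

86.3 %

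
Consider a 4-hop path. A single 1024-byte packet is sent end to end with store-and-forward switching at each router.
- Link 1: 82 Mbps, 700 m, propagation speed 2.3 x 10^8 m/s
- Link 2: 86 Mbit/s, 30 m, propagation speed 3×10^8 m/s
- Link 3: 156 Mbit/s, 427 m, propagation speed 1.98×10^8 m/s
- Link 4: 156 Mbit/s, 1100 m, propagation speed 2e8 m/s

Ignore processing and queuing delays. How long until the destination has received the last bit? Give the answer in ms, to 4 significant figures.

0.3110 ms

L = 1024 × 8 = 8192 bits.
Transmission delays (L/R per hop): 0.0999024, 0.0952558, 0.0525128, 0.0525128 ms; sum = 0.300184 ms.
Propagation delays (d/s per hop): 0.00304348, 0.0001, 0.00215657, 0.0055 ms; sum = 0.0108 ms.
End-to-end = 0.3110 ms.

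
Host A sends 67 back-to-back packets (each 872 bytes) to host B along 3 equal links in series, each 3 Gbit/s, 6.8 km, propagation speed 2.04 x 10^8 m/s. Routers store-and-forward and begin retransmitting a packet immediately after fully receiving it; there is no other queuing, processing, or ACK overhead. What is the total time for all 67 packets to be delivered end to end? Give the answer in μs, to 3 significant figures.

260 μs

Per-hop transmission t_tx = L/R = 6976/3000000000 = 2.32533 μs.
Per-hop propagation t_prop = 6800/204000000 = 33.3333 μs.
Pipeline fill: first packet needs 3·t_tx to clear all hops; remaining 66 packets each add one t_tx.
Total = (3+67-1)·t_tx + 3·t_prop = 69·2.32533 + 3·33.3333 = 260 μs.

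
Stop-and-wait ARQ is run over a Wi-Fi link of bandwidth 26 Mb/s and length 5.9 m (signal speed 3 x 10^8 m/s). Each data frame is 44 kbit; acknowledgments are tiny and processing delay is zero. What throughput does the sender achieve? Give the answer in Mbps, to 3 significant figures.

26.0 Mbps

t_tx = L/R = 44000/26000000 = 0.00169231 s.
t_prop = 5.9/300000000 = 1.96667e-08 s; RTT = 3.93333e-08 s.
Cycle = t_tx + RTT = 0.00169235 s.
Throughput = L / cycle = 44000 / 0.00169235 = 26.0 Mbps.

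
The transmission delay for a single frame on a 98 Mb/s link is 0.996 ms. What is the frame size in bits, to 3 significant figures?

97600 bits

L = R × t_tx = 98000000 b/s × 0.000996 s = 97608 bits.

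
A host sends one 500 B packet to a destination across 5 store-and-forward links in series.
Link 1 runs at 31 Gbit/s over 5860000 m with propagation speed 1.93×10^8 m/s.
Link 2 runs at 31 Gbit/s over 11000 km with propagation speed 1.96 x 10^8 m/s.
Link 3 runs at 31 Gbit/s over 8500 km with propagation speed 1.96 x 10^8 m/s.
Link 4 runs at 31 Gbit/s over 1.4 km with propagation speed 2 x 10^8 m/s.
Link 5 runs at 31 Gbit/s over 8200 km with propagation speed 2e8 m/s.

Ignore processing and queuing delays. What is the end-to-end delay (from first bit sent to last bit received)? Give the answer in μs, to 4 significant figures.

170900 μs

L = 500 × 8 = 4000 bits.
Transmission delay per hop = L/R = 4000/31000000000 = 0.129032 μs; 5 hops → 0.645161 μs.
Propagation delays (d/s per hop): 30362.7, 56122.4, 43367.3, 7, 41000 μs; sum = 170859 μs.
End-to-end = 170900 μs.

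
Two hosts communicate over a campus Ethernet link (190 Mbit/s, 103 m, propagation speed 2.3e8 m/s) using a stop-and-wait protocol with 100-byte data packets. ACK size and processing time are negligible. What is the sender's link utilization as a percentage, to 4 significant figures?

82.46 %

t_tx = L/R = 800/190000000 = 4.21053e-06 s.
t_prop = 103/2.3e+08 = 4.47826e-07 s; RTT = 8.95652e-07 s.
Cycle = t_tx + RTT = 5.10618e-06 s.
Utilization = t_tx / cycle = 4.21053e-06/5.10618e-06 = 82.46 %.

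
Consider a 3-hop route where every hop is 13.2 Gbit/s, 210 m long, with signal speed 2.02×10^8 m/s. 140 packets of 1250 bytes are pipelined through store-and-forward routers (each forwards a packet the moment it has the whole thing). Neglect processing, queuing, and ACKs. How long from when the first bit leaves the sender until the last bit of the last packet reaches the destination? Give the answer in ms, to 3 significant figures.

Per-hop transmission t_tx = L/R = 10000/13200000000 = 0.000757576 ms.
Per-hop propagation t_prop = 210/202000000 = 0.0010396 ms.
Pipeline fill: first packet needs 3·t_tx to clear all hops; remaining 139 packets each add one t_tx.
Total = (3+140-1)·t_tx + 3·t_prop = 142·0.000757576 + 3·0.0010396 = 0.111 ms.

0.111 ms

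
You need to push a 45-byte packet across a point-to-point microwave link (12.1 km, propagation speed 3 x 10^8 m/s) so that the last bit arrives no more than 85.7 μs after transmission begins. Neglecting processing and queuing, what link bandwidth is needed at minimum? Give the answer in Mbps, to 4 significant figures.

L = 360 bits.
Propagation delay = 12100 / 300000000 = 40.3333 μs.
Transmission budget = 85.7 − 40.3333 = 45.3667 μs.
R ≥ L / t_tx = 360 bits / 4.53667e-05 s = 7.935 Mbps.

7.935 Mbps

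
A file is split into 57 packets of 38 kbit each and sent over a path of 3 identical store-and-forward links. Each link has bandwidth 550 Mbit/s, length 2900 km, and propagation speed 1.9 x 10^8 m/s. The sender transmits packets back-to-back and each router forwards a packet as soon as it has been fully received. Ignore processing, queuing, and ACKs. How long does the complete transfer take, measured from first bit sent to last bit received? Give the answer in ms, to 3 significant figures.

49.9 ms

Per-hop transmission t_tx = L/R = 38000/550000000 = 0.0690909 ms.
Per-hop propagation t_prop = 2900000/190000000 = 15.2632 ms.
Pipeline fill: first packet needs 3·t_tx to clear all hops; remaining 56 packets each add one t_tx.
Total = (3+57-1)·t_tx + 3·t_prop = 59·0.0690909 + 3·15.2632 = 49.9 ms.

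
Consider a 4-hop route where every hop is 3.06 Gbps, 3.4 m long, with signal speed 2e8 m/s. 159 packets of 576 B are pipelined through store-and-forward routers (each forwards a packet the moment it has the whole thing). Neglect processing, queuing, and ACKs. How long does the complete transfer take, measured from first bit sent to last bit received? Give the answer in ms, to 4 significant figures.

Per-hop transmission t_tx = L/R = 4608/3060000000 = 0.00150588 ms.
Per-hop propagation t_prop = 3.4/200000000 = 1.7e-05 ms.
Pipeline fill: first packet needs 4·t_tx to clear all hops; remaining 158 packets each add one t_tx.
Total = (4+159-1)·t_tx + 4·t_prop = 162·0.00150588 + 4·1.7e-05 = 0.2440 ms.

0.2440 ms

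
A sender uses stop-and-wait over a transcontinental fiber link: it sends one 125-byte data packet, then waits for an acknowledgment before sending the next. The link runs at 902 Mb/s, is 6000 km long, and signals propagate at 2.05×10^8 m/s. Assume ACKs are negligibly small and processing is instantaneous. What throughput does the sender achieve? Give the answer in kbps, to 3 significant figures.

17.1 kbps

t_tx = L/R = 1000/902000000 = 1.10865e-06 s.
t_prop = 6000000/2.05e+08 = 0.0292683 s; RTT = 0.0585366 s.
Cycle = t_tx + RTT = 0.0585377 s.
Throughput = L / cycle = 1000 / 0.0585377 = 17.1 kbps.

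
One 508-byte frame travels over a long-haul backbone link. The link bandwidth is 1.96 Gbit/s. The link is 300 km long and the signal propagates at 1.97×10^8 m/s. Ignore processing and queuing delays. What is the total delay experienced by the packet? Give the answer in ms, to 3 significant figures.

1.52 ms

L = 508 × 8 = 4064 bits.
Transmission delay = L/R = 4064 / 1960000000 = 0.00207347 ms.
Propagation delay = d/s = 300000 m / 197000000 m/s = 1.52284 ms.
Total = 1.52 ms.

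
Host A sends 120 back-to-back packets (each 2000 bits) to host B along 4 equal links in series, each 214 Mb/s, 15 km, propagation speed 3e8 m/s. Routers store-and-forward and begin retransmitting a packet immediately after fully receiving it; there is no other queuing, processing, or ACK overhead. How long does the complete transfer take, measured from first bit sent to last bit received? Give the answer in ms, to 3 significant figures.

Per-hop transmission t_tx = L/R = 2000/214000000 = 0.00934579 ms.
Per-hop propagation t_prop = 15000/300000000 = 0.05 ms.
Pipeline fill: first packet needs 4·t_tx to clear all hops; remaining 119 packets each add one t_tx.
Total = (4+120-1)·t_tx + 4·t_prop = 123·0.00934579 + 4·0.05 = 1.35 ms.

1.35 ms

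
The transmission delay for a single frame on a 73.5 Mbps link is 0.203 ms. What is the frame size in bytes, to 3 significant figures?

L = R × t_tx = 73500000 b/s × 0.000203 s = 14920.5 bits.
In bytes: 14920.5 / 8 = 1870 bytes.

1870 bytes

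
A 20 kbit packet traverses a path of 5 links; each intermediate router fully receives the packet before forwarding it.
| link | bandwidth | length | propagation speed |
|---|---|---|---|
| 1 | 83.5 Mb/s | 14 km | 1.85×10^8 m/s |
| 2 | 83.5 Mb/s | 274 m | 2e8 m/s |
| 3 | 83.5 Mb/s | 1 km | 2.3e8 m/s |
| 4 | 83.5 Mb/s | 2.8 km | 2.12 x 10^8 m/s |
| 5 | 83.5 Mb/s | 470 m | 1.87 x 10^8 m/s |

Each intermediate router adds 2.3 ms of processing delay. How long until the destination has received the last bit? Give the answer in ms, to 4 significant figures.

L = 20000 bits.
Transmission delay per hop = L/R = 20000/83500000 = 0.239521 ms; 5 hops → 1.1976 ms.
Propagation delays (d/s per hop): 0.0756757, 0.00137, 0.00434783, 0.0132075, 0.00251337 ms; sum = 0.0971144 ms.
Processing at 4 router(s): 4 × 2.3 ms = 9.2 ms.
End-to-end = 10.49 ms.

10.49 ms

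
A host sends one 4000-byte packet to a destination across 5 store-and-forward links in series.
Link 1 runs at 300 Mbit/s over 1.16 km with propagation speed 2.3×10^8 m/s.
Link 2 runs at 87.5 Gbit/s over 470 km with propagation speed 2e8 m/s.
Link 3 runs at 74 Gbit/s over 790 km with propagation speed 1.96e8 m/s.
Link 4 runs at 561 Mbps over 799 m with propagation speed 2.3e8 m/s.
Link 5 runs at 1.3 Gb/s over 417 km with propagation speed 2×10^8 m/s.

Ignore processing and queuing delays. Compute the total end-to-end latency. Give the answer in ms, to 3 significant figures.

L = 4000 × 8 = 32000 bits.
Transmission delays (L/R per hop): 0.106667, 0.000365714, 0.000432432, 0.057041, 0.0246154 ms; sum = 0.189121 ms.
Propagation delays (d/s per hop): 0.00504348, 2.35, 4.03061, 0.00347391, 2.085 ms; sum = 8.47413 ms.
End-to-end = 8.66 ms.

8.66 ms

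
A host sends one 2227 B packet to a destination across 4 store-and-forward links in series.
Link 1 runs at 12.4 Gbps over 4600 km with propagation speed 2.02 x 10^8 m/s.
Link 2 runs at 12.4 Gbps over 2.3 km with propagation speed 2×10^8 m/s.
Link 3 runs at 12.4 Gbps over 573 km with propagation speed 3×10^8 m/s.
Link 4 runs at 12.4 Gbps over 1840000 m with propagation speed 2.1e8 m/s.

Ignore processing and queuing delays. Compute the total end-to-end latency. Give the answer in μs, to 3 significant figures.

L = 2227 × 8 = 17816 bits.
Transmission delay per hop = L/R = 17816/12400000000 = 1.43677 μs; 4 hops → 5.7471 μs.
Propagation delays (d/s per hop): 22772.3, 11.5, 1910, 8761.9 μs; sum = 33455.7 μs.
End-to-end = 33500 μs.

33500 μs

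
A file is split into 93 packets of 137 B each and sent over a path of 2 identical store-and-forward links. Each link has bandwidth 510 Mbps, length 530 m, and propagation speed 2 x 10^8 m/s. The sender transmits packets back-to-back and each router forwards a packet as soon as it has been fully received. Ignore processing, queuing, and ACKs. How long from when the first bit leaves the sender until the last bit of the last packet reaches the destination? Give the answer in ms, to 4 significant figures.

0.2073 ms

Per-hop transmission t_tx = L/R = 1096/510000000 = 0.00214902 ms.
Per-hop propagation t_prop = 530/200000000 = 0.00265 ms.
Pipeline fill: first packet needs 2·t_tx to clear all hops; remaining 92 packets each add one t_tx.
Total = (2+93-1)·t_tx + 2·t_prop = 94·0.00214902 + 2·0.00265 = 0.2073 ms.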